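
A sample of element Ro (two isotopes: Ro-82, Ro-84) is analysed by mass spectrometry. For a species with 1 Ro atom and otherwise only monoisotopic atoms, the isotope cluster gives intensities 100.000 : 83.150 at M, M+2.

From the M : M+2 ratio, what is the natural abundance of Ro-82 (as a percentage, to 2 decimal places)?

Let p = fractional abundance of Ro-82. I(M+2)/I(M) = [C(1,1)·p^0·(1−p)] / p^1 = 1·(1−p)/p = 83.150/100.000 = 0.8315
(1−p)/p = 0.8315/1 = 0.8315  ⇒  p = 1/(1 + 0.8315) = 0.5460
Ro-82: 54.60%, Ro-84: 45.40%.

54.60%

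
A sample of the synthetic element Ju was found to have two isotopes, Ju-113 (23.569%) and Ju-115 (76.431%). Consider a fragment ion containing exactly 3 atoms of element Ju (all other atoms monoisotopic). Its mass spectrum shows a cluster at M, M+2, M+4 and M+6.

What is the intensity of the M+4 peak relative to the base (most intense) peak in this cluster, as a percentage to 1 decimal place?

92.5%

Term probabilities: M 0.0131, M+2 0.1274, M+4 0.4130, M+6 0.4465. Base peak = M+6.
P(M+6) = C(3,3) × 0.23569^0 × 0.76431^3 = 1 × 1.0000 × 0.4464868 = 0.446487 (base)
P(M+4) = C(3,2) × 0.23569^1 × 0.76431^2 = 3 × 0.23569 × 0.58416978 = 0.413049
Relative intensity = 0.413049 / 0.446487 × 100 = 92.5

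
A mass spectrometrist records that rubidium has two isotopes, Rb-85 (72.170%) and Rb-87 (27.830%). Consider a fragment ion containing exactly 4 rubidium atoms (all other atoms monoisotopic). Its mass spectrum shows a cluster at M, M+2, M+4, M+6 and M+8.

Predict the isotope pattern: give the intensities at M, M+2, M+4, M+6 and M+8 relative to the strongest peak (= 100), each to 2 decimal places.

The 4 Rb atoms are independent, so intensities follow the terms of (0.72170 + 0.27830)^4.
P(M) = 0.72170^4 = 0.271286
P(M+2) = 4 × 0.72170^3 × 0.27830^1 = 0.418450
P(M+4) = 6 × 0.72170^2 × 0.27830^2 = 0.242042
P(M+6) = 4 × 0.72170^1 × 0.27830^3 = 0.062224
P(M+8) = 0.27830^4 = 0.005999
The M+2 peak is largest (0.418450); scaling to 100 gives 64.83 : 100.00 : 57.84 : 14.87 : 1.43.

64.83 : 100.00 : 57.84 : 14.87 : 1.43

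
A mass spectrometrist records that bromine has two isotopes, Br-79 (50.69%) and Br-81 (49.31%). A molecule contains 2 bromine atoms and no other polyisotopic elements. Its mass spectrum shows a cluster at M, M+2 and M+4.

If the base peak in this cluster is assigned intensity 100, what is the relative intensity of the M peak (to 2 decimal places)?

51.40

(0.5069 + 0.4931)^2 gives M 0.2569, M+2 0.4999, M+4 0.2431; the largest is M+2.
P(M+2) = C(2,1) × 0.5069^1 × 0.4931^1 = 2 × 0.5069 × 0.4931 = 0.499905 (base)
P(M) = C(2,0) × 0.5069^2 × 0.4931^0 = 1 × 0.25694761 × 1.0000 = 0.256948
Relative intensity = 0.256948 / 0.499905 × 100 = 51.40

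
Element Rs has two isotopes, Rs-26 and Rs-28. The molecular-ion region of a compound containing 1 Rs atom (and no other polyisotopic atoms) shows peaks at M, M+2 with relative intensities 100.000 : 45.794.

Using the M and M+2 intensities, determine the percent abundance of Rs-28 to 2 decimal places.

Let p = fractional abundance of Rs-26. I(M+2)/I(M) = [C(1,1)·p^0·(1−p)] / p^1 = 1·(1−p)/p = 45.794/100.000 = 0.4579
(1−p)/p = 0.4579/1 = 0.4579  ⇒  p = 1/(1 + 0.4579) = 0.6859
Rs-26: 68.59%, Rs-28: 31.41%.

31.41%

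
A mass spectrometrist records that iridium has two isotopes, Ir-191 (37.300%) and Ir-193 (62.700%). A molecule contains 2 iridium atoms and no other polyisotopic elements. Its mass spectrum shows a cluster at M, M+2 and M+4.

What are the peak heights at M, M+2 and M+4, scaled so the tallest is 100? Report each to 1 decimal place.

Expanding (0.37300 + 0.62700)^2:
P(M) = 0.37300^2 = 0.139129
P(M+2) = 2 × 0.37300^1 × 0.62700^1 = 0.467742
P(M+4) = 0.62700^2 = 0.393129
The M+2 peak is largest (0.467742); scaling to 100 gives 29.7 : 100.0 : 84.0.

29.7 : 100.0 : 84.0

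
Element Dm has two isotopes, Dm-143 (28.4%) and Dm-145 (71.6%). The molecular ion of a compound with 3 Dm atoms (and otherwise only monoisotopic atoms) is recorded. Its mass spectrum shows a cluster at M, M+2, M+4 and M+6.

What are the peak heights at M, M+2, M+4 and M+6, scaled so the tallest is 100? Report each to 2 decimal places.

5.24 : 39.66 : 100.00 : 84.04

The 3 Dm atoms are independent, so intensities follow the terms of (0.284 + 0.716)^3.
P(M) = 0.284^3 = 0.022906
P(M+2) = 3 × 0.284^2 × 0.716^1 = 0.173249
P(M+4) = 3 × 0.284^1 × 0.716^2 = 0.436783
P(M+6) = 0.716^3 = 0.367062
The M+4 peak is largest (0.436783); scaling to 100 gives 5.24 : 39.66 : 100.00 : 84.04.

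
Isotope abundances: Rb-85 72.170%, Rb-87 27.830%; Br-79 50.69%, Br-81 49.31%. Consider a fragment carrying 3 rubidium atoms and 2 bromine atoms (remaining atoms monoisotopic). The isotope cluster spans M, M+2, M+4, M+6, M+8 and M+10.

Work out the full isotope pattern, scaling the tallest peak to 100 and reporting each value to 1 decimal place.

27.4 : 85.2 : 100.0 : 55.4 : 14.6 : 1.5

Rubidium pattern (n=3): 0.37589809 : 0.43485841 : 0.16768892 : 0.02155458
Bromine pattern (n=2): 0.25694761 : 0.49990478 : 0.24314761
Convolve the two distributions (both contribute in 2-u steps):
  M: 0.37589809×0.25694761 = 0.096586
  M+2: 0.37589809×0.49990478 + 0.43485841×0.25694761 = 0.299649
  M+4: 0.37589809×0.24314761 + 0.43485841×0.49990478 + 0.16768892×0.25694761 = 0.351874
  M+6: 0.43485841×0.24314761 + 0.16768892×0.49990478 + 0.02155458×0.25694761 = 0.195102
  M+8: 0.16768892×0.24314761 + 0.02155458×0.49990478 = 0.051548
  M+10: 0.02155458×0.24314761 = 0.005241
Scale to base peak (0.351874) = 100: 27.4 : 85.2 : 100.0 : 55.4 : 14.6 : 1.5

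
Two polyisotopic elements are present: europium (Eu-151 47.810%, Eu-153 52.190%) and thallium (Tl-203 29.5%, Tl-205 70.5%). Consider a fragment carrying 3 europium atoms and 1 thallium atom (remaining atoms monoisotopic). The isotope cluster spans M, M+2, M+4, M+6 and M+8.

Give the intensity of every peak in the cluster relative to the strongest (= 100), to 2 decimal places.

Europium pattern (n=3): 0.10928391 : 0.3578871 : 0.39067407 : 0.14215492
Thallium pattern (n=1): 0.2950 : 0.7050
Convolve the two distributions (both contribute in 2-u steps):
  M: 0.10928391×0.2950 = 0.032239
  M+2: 0.10928391×0.7050 + 0.3578871×0.2950 = 0.182622
  M+4: 0.3578871×0.7050 + 0.39067407×0.2950 = 0.367559
  M+6: 0.39067407×0.7050 + 0.14215492×0.2950 = 0.317361
  M+8: 0.14215492×0.7050 = 0.100219
Scale to base peak (0.367559) = 100: 8.77 : 49.69 : 100.00 : 86.34 : 27.27

8.77 : 49.69 : 100.00 : 86.34 : 27.27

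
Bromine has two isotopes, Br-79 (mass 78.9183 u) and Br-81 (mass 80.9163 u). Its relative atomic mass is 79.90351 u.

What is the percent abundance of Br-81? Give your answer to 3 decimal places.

49.310%

Let x be the fractional abundance of Br-79; then Br-81 has abundance 1 − x.
78.9183·x + 80.9163·(1 − x) = 79.90351
(78.9183 − 80.9163)·x = 79.90351 − 80.9163
x = -1.01279 / -1.9980 = 0.50690 → 50.690% Br-79, 49.310% Br-81.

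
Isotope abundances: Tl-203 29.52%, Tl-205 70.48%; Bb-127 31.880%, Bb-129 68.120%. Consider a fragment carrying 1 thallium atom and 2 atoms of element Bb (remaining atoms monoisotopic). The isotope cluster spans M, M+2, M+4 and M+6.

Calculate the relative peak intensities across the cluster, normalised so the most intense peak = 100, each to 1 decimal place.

6.8 : 45.1 : 100.0 : 73.8

Thallium pattern (n=1): 0.2952 : 0.7048
Element Bb pattern (n=2): 0.10163344 : 0.43433312 : 0.46403344
Convolve the two distributions (both contribute in 2-u steps):
  M: 0.2952×0.10163344 = 0.030002
  M+2: 0.2952×0.43433312 + 0.7048×0.10163344 = 0.199846
  M+4: 0.2952×0.46403344 + 0.7048×0.43433312 = 0.443101
  M+6: 0.7048×0.46403344 = 0.327051
Scale to base peak (0.443101) = 100: 6.8 : 45.1 : 100.0 : 73.8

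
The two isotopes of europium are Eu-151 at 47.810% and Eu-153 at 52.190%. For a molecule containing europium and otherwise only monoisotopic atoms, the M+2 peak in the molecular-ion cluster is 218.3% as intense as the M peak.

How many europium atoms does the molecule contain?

2

With n Eu atoms, P(M+2)/P(M) = C(n,1)·p^(n−1)q / p^n = n·q/p = n · 0.52190/0.47810.
n = 2.183 × 0.47810/0.52190 = 2.00 ≈ 2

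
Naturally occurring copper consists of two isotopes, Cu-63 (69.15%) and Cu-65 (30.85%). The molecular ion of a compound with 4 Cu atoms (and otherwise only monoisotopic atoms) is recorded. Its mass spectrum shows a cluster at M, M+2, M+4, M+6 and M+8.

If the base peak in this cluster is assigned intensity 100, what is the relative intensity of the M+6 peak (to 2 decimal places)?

19.90

Binomial terms of (0.6915 + 0.3085)^4: M 0.2286, M+2 0.4080, M+4 0.2731, M+6 0.0812, M+8 0.0091 → M+2 is the base peak.
P(M+2) = C(4,1) × 0.6915^3 × 0.3085^1 = 4 × 0.33065611 × 0.3085 = 0.408030 (base)
P(M+6) = C(4,3) × 0.6915^1 × 0.3085^3 = 4 × 0.6915 × 0.02936064 = 0.081212
Relative intensity = 0.081212 / 0.408030 × 100 = 19.90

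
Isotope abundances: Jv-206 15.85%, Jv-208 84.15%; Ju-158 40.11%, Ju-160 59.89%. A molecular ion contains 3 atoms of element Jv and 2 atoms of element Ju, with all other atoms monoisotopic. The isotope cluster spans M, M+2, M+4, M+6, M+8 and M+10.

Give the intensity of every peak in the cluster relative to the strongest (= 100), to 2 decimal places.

Element Jv pattern (n=3): 0.00398188 : 0.06342112 : 0.33671213 : 0.59588487
Element Ju pattern (n=2): 0.16088121 : 0.48043758 : 0.35868121
Convolve the two distributions (both contribute in 2-u steps):
  M: 0.00398188×0.16088121 = 0.000641
  M+2: 0.00398188×0.48043758 + 0.06342112×0.16088121 = 0.012116
  M+4: 0.00398188×0.35868121 + 0.06342112×0.48043758 + 0.33671213×0.16088121 = 0.086069
  M+6: 0.06342112×0.35868121 + 0.33671213×0.48043758 + 0.59588487×0.16088121 = 0.280384
  M+8: 0.33671213×0.35868121 + 0.59588487×0.48043758 = 0.407058
  M+10: 0.59588487×0.35868121 = 0.213733
Scale to base peak (0.407058) = 100: 0.16 : 2.98 : 21.14 : 68.88 : 100.00 : 52.51

0.16 : 2.98 : 21.14 : 68.88 : 100.00 : 52.51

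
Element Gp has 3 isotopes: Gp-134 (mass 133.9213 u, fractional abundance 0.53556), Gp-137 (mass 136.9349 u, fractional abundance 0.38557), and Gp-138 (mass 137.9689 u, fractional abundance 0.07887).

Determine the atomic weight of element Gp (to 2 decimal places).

135.40 u

Average mass = Σ (abundance × isotope mass) = 0.53556 × 133.9213 + 0.38557 × 136.9349 + 0.07887 × 137.9689
= 71.72289 + 52.79799 + 10.88161 = 135.40249 u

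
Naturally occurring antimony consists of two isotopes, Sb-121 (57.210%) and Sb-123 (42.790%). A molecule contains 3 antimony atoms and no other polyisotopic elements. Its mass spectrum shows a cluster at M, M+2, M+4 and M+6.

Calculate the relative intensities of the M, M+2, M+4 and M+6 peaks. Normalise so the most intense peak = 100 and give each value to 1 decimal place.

Expanding (0.57210 + 0.42790)^3:
P(M) = 0.57210^3 = 0.187247
P(M+2) = 3 × 0.57210^2 × 0.42790^1 = 0.420153
P(M+4) = 3 × 0.57210^1 × 0.42790^2 = 0.314252
P(M+6) = 0.42790^3 = 0.078348
The M+2 peak is largest (0.420153); scaling to 100 gives 44.6 : 100.0 : 74.8 : 18.6.

44.6 : 100.0 : 74.8 : 18.6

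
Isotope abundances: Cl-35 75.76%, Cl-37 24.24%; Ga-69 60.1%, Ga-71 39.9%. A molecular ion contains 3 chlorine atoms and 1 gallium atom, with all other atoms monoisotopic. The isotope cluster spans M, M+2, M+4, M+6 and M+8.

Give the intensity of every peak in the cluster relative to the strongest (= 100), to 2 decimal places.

Chlorine pattern (n=3): 0.4348304 : 0.41738208 : 0.13354464 : 0.01424288
Gallium pattern (n=1): 0.6010 : 0.3990
Convolve the two distributions (both contribute in 2-u steps):
  M: 0.4348304×0.6010 = 0.261333
  M+2: 0.4348304×0.3990 + 0.41738208×0.6010 = 0.424344
  M+4: 0.41738208×0.3990 + 0.13354464×0.6010 = 0.246796
  M+6: 0.13354464×0.3990 + 0.01424288×0.6010 = 0.061844
  M+8: 0.01424288×0.3990 = 0.005683
Scale to base peak (0.424344) = 100: 61.59 : 100.00 : 58.16 : 14.57 : 1.34

61.59 : 100.00 : 58.16 : 14.57 : 1.34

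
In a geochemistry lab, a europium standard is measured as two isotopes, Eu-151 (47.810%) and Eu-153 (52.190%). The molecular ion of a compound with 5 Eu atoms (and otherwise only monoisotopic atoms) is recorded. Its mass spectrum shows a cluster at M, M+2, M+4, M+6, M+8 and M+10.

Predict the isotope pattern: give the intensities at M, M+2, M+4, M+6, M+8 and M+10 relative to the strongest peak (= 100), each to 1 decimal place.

7.7 : 42.0 : 91.6 : 100.0 : 54.6 : 11.9

The 5 Eu atoms are independent, so intensities follow the terms of (0.47810 + 0.52190)^5.
P(M) = 0.47810^5 = 0.024980
P(M+2) = 5 × 0.47810^4 × 0.52190^1 = 0.136343
P(M+4) = 10 × 0.47810^3 × 0.52190^2 = 0.297667
P(M+6) = 10 × 0.47810^2 × 0.52190^3 = 0.324937
P(M+8) = 5 × 0.47810^1 × 0.52190^4 = 0.177353
P(M+10) = 0.52190^5 = 0.038720
The M+6 peak is largest (0.324937); scaling to 100 gives 7.7 : 42.0 : 91.6 : 100.0 : 54.6 : 11.9.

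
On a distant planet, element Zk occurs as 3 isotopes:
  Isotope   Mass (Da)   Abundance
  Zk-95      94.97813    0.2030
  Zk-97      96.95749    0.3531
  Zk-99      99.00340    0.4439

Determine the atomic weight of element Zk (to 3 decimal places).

The abundance-weighted mean is 0.2030 × 94.97813 + 0.3531 × 96.95749 + 0.4439 × 99.00340
= 19.280560 + 34.235690 + 43.947609 = 97.463859 Da

97.464 Da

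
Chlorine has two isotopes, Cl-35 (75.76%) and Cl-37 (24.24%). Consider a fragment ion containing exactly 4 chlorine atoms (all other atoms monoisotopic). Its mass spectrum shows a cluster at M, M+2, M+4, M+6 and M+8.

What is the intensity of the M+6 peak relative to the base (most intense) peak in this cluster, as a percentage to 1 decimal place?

10.2%

Binomial terms of (0.7576 + 0.2424)^4: M 0.3294, M+2 0.4216, M+4 0.2023, M+6 0.0432, M+8 0.0035 → M+2 is the base peak.
P(M+2) = C(4,1) × 0.7576^3 × 0.2424^1 = 4 × 0.4348304 × 0.2424 = 0.421612 (base)
P(M+6) = C(4,3) × 0.7576^1 × 0.2424^3 = 4 × 0.7576 × 0.01424288 = 0.043162
Relative intensity = 0.043162 / 0.421612 × 100 = 10.2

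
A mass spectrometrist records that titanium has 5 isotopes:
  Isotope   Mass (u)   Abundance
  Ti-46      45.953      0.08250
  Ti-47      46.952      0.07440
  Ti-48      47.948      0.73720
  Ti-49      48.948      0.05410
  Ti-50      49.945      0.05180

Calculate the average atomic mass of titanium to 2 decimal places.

47.87 u

The abundance-weighted mean is 0.08250 × 45.953 + 0.07440 × 46.952 + 0.73720 × 47.948 + 0.05410 × 48.948 + 0.05180 × 49.945
= 3.7911 + 3.4932 + 35.3473 + 2.6481 + 2.5872 = 47.8669 u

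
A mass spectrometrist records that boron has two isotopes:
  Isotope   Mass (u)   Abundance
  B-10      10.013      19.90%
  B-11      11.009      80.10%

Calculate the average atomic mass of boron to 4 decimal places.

Average mass = Σ (abundance × isotope mass) = 0.1990 × 10.013 + 0.8010 × 11.009
= 1.99259 + 8.81821 = 10.81080 u

10.8108 u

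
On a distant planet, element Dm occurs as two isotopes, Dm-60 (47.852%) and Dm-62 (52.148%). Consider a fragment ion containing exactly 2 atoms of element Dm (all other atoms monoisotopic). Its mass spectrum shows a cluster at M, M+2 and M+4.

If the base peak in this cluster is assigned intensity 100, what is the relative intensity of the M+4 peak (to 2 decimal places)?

54.49

Binomial terms of (0.47852 + 0.52148)^2: M 0.2290, M+2 0.4991, M+4 0.2719 → M+2 is the base peak.
P(M+2) = C(2,1) × 0.47852^1 × 0.52148^1 = 2 × 0.47852 × 0.52148 = 0.499077 (base)
P(M+4) = C(2,2) × 0.47852^0 × 0.52148^2 = 1 × 1.0000 × 0.27194139 = 0.271941
Relative intensity = 0.271941 / 0.499077 × 100 = 54.49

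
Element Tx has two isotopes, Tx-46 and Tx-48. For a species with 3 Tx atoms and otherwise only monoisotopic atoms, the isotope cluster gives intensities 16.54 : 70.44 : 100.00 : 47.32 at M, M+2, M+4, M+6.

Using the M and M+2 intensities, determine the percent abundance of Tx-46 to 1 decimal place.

If p is the fraction of Tx that is Tx-46, then I(M+2)/I(M) = [C(3,1)·p^2·(1−p)] / p^3 = 3·(1−p)/p = 70.44/16.54 = 4.2588
(1−p)/p = 4.2588/3 = 1.4196  ⇒  p = 1/(1 + 1.4196) = 0.4133
Tx-46: 41.3%, Tx-48: 58.7%.

41.3%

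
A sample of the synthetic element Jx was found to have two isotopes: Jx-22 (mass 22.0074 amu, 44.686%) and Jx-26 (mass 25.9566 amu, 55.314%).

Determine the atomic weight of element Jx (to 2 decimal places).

24.19 amu

Average mass = Σ (abundance × isotope mass) = 0.44686 × 22.0074 + 0.55314 × 25.9566
= 9.83423 + 14.35763 = 24.19186 amu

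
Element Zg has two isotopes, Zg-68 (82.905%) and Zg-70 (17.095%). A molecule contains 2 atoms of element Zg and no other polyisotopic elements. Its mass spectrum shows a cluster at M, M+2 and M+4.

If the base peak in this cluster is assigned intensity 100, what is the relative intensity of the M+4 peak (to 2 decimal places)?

4.25

Term probabilities: M 0.6873, M+2 0.2835, M+4 0.0292. Base peak = M.
P(M) = C(2,0) × 0.82905^2 × 0.17095^0 = 1 × 0.6873239 × 1.0000 = 0.687324 (base)
P(M+4) = C(2,2) × 0.82905^0 × 0.17095^2 = 1 × 1.0000 × 0.0292239 = 0.029224
Relative intensity = 0.029224 / 0.687324 × 100 = 4.25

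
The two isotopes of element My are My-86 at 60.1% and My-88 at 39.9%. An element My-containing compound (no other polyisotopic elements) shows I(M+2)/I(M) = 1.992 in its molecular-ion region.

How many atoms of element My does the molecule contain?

3

The M+2/M ratio from n My atoms is n · q/p = n · 0.399/0.601.
n = 1.992 × 0.601/0.399 = 3.00 ≈ 3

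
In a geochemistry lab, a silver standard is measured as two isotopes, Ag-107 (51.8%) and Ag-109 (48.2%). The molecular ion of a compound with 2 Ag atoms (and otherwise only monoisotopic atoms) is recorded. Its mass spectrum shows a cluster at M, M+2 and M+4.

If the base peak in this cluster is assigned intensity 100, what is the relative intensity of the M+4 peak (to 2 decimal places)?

(0.518 + 0.482)^2 gives M 0.2683, M+2 0.4994, M+4 0.2323; the largest is M+2.
P(M+2) = C(2,1) × 0.518^1 × 0.482^1 = 2 × 0.5180 × 0.4820 = 0.499352 (base)
P(M+4) = C(2,2) × 0.518^0 × 0.482^2 = 1 × 1.0000 × 0.232324 = 0.232324
Relative intensity = 0.232324 / 0.499352 × 100 = 46.53

46.53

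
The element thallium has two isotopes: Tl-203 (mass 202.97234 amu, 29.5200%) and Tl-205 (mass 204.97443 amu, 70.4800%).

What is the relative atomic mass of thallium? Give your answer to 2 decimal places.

Ar = Σ fᵢ·mᵢ = 0.295200 × 202.97234 + 0.704800 × 204.97443
= 59.917435 + 144.465978 = 204.383413 amu

204.38 amu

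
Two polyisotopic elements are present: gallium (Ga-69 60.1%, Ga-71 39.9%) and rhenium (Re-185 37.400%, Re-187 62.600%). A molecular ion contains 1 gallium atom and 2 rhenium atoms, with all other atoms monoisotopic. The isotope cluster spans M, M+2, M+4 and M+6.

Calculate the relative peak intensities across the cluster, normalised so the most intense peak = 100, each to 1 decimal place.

Gallium pattern (n=1): 0.6010 : 0.3990
Rhenium pattern (n=2): 0.139876 : 0.468248 : 0.391876
Convolve the two distributions (both contribute in 2-u steps):
  M: 0.6010×0.139876 = 0.084065
  M+2: 0.6010×0.468248 + 0.3990×0.139876 = 0.337228
  M+4: 0.6010×0.391876 + 0.3990×0.468248 = 0.422348
  M+6: 0.3990×0.391876 = 0.156359
Scale to base peak (0.422348) = 100: 19.9 : 79.8 : 100.0 : 37.0

19.9 : 79.8 : 100.0 : 37.0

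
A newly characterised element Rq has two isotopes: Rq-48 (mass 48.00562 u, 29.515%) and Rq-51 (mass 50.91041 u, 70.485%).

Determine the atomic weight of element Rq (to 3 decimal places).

Average mass = Σ (abundance × isotope mass) = 0.29515 × 48.00562 + 0.70485 × 50.91041
= 14.168859 + 35.884202 = 50.053061 u

50.053 u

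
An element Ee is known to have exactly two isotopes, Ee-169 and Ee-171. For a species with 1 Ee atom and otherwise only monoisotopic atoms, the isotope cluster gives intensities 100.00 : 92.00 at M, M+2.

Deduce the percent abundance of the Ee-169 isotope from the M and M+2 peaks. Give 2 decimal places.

Write p for the Ee-169 fraction. I(M+2)/I(M) = [C(1,1)·p^0·(1−p)] / p^1 = 1·(1−p)/p = 92.00/100.00 = 0.9200
(1−p)/p = 0.9200/1 = 0.9200  ⇒  p = 1/(1 + 0.9200) = 0.5208
Ee-169: 52.08%, Ee-171: 47.92%.

52.08%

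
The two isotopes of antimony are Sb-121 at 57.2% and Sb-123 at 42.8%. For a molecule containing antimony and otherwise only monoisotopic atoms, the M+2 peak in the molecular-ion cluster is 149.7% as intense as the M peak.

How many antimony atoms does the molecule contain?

With n Sb atoms, P(M+2)/P(M) = C(n,1)·p^(n−1)q / p^n = n·q/p = n · 0.428/0.572.
n = 1.497 × 0.572/0.428 = 2.00 ≈ 2

2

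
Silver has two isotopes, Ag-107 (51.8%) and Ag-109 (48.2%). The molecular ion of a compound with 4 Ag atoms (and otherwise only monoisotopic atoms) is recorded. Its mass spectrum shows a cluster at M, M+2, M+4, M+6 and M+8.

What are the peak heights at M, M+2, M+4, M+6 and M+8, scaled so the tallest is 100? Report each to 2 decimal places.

19.25 : 71.65 : 100.00 : 62.03 : 14.43

The 4 Ag atoms are independent, so intensities follow the terms of (0.518 + 0.482)^4.
P(M) = 0.518^4 = 0.071998
P(M+2) = 4 × 0.518^3 × 0.482^1 = 0.267976
P(M+4) = 6 × 0.518^2 × 0.482^2 = 0.374029
P(M+6) = 4 × 0.518^1 × 0.482^3 = 0.232023
P(M+8) = 0.482^4 = 0.053974
The M+4 peak is largest (0.374029); scaling to 100 gives 19.25 : 71.65 : 100.00 : 62.03 : 14.43.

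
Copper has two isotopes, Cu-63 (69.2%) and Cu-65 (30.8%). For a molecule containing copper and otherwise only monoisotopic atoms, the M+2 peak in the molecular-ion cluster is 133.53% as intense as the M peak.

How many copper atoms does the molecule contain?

3

With n Cu atoms, P(M+2)/P(M) = C(n,1)·p^(n−1)q / p^n = n·q/p = n · 0.308/0.692.
n = 1.3353 × 0.692/0.308 = 3.00 ≈ 3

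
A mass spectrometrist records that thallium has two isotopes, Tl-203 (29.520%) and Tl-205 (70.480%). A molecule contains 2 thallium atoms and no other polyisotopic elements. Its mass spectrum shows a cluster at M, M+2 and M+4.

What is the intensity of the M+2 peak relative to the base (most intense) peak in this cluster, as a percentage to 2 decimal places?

83.77%

Binomial terms of (0.29520 + 0.70480)^2: M 0.0871, M+2 0.4161, M+4 0.4967 → M+4 is the base peak.
P(M+4) = C(2,2) × 0.29520^0 × 0.70480^2 = 1 × 1.0000 × 0.49674304 = 0.496743 (base)
P(M+2) = C(2,1) × 0.29520^1 × 0.70480^1 = 2 × 0.2952 × 0.7048 = 0.416114
Relative intensity = 0.416114 / 0.496743 × 100 = 83.77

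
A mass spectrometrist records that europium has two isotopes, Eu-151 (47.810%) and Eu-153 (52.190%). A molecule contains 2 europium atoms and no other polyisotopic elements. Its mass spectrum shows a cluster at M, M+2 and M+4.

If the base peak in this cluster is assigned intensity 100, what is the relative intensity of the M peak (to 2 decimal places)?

(0.47810 + 0.52190)^2 gives M 0.2286, M+2 0.4990, M+4 0.2724; the largest is M+2.
P(M+2) = C(2,1) × 0.47810^1 × 0.52190^1 = 2 × 0.4781 × 0.5219 = 0.499041 (base)
P(M) = C(2,0) × 0.47810^2 × 0.52190^0 = 1 × 0.22857961 × 1.0000 = 0.228580
Relative intensity = 0.228580 / 0.499041 × 100 = 45.80

45.80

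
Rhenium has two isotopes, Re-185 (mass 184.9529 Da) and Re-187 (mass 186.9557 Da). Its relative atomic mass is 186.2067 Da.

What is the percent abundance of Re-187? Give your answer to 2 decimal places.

62.60%

Let x be the fractional abundance of Re-185; then Re-187 has abundance 1 − x.
184.9529·x + 186.9557·(1 − x) = 186.2067
(184.9529 − 186.9557)·x = 186.2067 − 186.9557
x = -0.7490 / -2.0028 = 0.37398 → 37.40% Re-185, 62.60% Re-187.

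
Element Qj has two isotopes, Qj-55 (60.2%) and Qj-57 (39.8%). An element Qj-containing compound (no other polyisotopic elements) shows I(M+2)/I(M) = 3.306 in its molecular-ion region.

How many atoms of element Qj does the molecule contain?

5

For n independent Qj atoms, I(M+2)/I(M) = n · (abundance Qj-57) / (abundance Qj-55) = n · 0.398/0.602.
n = 3.306 × 0.602/0.398 = 5.00 ≈ 5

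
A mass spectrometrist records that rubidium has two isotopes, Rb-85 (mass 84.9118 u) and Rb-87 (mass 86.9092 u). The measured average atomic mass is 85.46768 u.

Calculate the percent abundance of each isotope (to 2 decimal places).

Rb-85: 72.17%, Rb-87: 27.83%

Let x be the fractional abundance of Rb-85; then Rb-87 has abundance 1 − x.
84.9118·x + 86.9092·(1 − x) = 85.46768
(84.9118 − 86.9092)·x = 85.46768 − 86.9092
x = -1.44152 / -1.9974 = 0.72170 → 72.17% Rb-85, 27.83% Rb-87.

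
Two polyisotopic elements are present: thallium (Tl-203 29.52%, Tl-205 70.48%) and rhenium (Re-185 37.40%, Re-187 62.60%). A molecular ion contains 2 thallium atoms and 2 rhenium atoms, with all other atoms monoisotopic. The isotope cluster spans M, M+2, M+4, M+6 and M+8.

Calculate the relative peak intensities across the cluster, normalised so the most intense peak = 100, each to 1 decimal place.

3.1 : 25.0 : 75.4 : 100.0 : 49.2

Thallium pattern (n=2): 0.08714304 : 0.41611392 : 0.49674304
Rhenium pattern (n=2): 0.139876 : 0.468248 : 0.391876
Convolve the two distributions (both contribute in 2-u steps):
  M: 0.08714304×0.139876 = 0.012189
  M+2: 0.08714304×0.468248 + 0.41611392×0.139876 = 0.099009
  M+4: 0.08714304×0.391876 + 0.41611392×0.468248 + 0.49674304×0.139876 = 0.298476
  M+6: 0.41611392×0.391876 + 0.49674304×0.468248 = 0.395664
  M+8: 0.49674304×0.391876 = 0.194662
Scale to base peak (0.395664) = 100: 3.1 : 25.0 : 75.4 : 100.0 : 49.2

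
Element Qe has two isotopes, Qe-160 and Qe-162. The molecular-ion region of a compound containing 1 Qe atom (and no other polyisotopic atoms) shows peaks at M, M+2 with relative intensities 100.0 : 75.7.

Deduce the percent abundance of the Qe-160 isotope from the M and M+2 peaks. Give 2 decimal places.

Write p for the Qe-160 fraction. I(M+2)/I(M) = [C(1,1)·p^0·(1−p)] / p^1 = 1·(1−p)/p = 75.7/100.0 = 0.7570
(1−p)/p = 0.7570/1 = 0.7570  ⇒  p = 1/(1 + 0.7570) = 0.5692
Qe-160: 56.92%, Qe-162: 43.08%.

56.92%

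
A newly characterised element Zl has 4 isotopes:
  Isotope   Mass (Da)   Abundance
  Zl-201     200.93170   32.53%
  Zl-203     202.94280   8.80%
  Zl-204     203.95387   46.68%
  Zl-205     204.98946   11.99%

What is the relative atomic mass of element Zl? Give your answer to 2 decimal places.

203.01 Da

The abundance-weighted mean is 0.3253 × 200.93170 + 0.0880 × 202.94280 + 0.4668 × 203.95387 + 0.1199 × 204.98946
= 65.363082 + 17.858966 + 95.205667 + 24.578236 = 203.005951 Da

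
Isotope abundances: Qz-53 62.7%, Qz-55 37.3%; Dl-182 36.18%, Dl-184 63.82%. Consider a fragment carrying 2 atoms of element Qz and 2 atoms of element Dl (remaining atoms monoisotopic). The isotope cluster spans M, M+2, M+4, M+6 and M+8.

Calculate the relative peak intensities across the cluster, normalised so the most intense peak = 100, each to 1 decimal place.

13.0 : 61.6 : 100.0 : 64.6 : 14.4

Element Qz pattern (n=2): 0.393129 : 0.467742 : 0.139129
Element Dl pattern (n=2): 0.13089924 : 0.46180152 : 0.40729924
Convolve the two distributions (both contribute in 2-u steps):
  M: 0.393129×0.13089924 = 0.051460
  M+2: 0.393129×0.46180152 + 0.467742×0.13089924 = 0.242775
  M+4: 0.393129×0.40729924 + 0.467742×0.46180152 + 0.139129×0.13089924 = 0.394337
  M+6: 0.467742×0.40729924 + 0.139129×0.46180152 = 0.254761
  M+8: 0.139129×0.40729924 = 0.056667
Scale to base peak (0.394337) = 100: 13.0 : 61.6 : 100.0 : 64.6 : 14.4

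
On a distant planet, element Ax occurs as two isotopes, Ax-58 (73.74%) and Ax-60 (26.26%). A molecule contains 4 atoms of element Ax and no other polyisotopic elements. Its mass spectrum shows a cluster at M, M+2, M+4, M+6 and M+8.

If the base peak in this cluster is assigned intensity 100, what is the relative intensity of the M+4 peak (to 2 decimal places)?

Binomial terms of (0.7374 + 0.2626)^4: M 0.2957, M+2 0.4212, M+4 0.2250, M+6 0.0534, M+8 0.0048 → M+2 is the base peak.
P(M+2) = C(4,1) × 0.7374^3 × 0.2626^1 = 4 × 0.40096771 × 0.2626 = 0.421176 (base)
P(M+4) = C(4,2) × 0.7374^2 × 0.2626^2 = 6 × 0.54375876 × 0.06895876 = 0.224982
Relative intensity = 0.224982 / 0.421176 × 100 = 53.42

53.42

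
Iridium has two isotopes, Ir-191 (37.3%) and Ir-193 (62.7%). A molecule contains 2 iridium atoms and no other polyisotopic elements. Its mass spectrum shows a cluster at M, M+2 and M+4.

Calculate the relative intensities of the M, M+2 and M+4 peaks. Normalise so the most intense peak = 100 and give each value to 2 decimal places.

The 2 Ir atoms are independent, so intensities follow the terms of (0.373 + 0.627)^2.
P(M) = 0.373^2 = 0.139129
P(M+2) = 2 × 0.373^1 × 0.627^1 = 0.467742
P(M+4) = 0.627^2 = 0.393129
The M+2 peak is largest (0.467742); scaling to 100 gives 29.74 : 100.00 : 84.05.

29.74 : 100.00 : 84.05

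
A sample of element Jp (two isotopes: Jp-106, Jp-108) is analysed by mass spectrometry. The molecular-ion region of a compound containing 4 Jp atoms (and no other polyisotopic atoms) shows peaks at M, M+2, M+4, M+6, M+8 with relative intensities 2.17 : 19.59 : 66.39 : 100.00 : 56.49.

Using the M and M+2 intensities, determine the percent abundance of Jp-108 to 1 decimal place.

If p is the fraction of Jp that is Jp-106, then I(M+2)/I(M) = [C(4,1)·p^3·(1−p)] / p^4 = 4·(1−p)/p = 19.59/2.17 = 9.0276
(1−p)/p = 9.0276/4 = 2.2569  ⇒  p = 1/(1 + 2.2569) = 0.3070
Jp-106: 30.7%, Jp-108: 69.3%.

69.3%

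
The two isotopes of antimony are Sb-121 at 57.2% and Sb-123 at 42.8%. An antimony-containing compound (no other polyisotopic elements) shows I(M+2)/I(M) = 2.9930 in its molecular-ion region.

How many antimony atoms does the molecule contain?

With n Sb atoms, P(M+2)/P(M) = C(n,1)·p^(n−1)q / p^n = n·q/p = n · 0.428/0.572.
n = 2.9930 × 0.572/0.428 = 4.00 ≈ 4

4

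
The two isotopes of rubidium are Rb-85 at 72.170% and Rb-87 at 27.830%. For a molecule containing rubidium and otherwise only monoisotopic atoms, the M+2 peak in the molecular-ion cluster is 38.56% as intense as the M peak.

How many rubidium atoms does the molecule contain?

For n independent Rb atoms, I(M+2)/I(M) = n · (abundance Rb-87) / (abundance Rb-85) = n · 0.27830/0.72170.
n = 0.3856 × 0.72170/0.27830 = 1.00 ≈ 1

1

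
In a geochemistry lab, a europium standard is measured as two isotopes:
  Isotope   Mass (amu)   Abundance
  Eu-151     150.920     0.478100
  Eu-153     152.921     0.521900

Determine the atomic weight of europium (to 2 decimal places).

Average mass = Σ (abundance × isotope mass) = 0.478100 × 150.920 + 0.521900 × 152.921
= 72.1549 + 79.8095 = 151.9644 amu

151.96 amu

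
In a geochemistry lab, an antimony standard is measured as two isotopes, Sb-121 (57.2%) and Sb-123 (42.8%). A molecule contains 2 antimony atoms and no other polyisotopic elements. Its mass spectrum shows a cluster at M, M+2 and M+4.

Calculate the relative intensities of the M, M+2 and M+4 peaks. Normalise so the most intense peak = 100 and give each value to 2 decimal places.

66.82 : 100.00 : 37.41

The 2 Sb atoms are independent, so intensities follow the terms of (0.572 + 0.428)^2.
P(M) = 0.572^2 = 0.327184
P(M+2) = 2 × 0.572^1 × 0.428^1 = 0.489632
P(M+4) = 0.428^2 = 0.183184
The M+2 peak is largest (0.489632); scaling to 100 gives 66.82 : 100.00 : 37.41.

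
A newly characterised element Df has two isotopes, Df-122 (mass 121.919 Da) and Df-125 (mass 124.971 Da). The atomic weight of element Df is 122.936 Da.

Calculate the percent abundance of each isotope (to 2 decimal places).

Let x be the fractional abundance of Df-122; then Df-125 has abundance 1 − x.
121.919·x + 124.971·(1 − x) = 122.936
(121.919 − 124.971)·x = 122.936 − 124.971
x = -2.035 / -3.052 = 0.66678 → 66.68% Df-122, 33.32% Df-125.

Df-122: 66.68%, Df-125: 33.32%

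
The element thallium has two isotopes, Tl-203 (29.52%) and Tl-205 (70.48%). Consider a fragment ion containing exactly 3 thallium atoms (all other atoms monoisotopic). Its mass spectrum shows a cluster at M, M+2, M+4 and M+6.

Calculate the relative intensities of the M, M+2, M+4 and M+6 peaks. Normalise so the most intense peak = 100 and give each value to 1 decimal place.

5.8 : 41.9 : 100.0 : 79.6

Each Tl atom is independently Tl-203 (p = 0.2952) or Tl-205 (q = 0.7048); the cluster is the binomial expansion (p + q)^3.
P(M) = 0.2952^3 = 0.025725
P(M+2) = 3 × 0.2952^2 × 0.7048^1 = 0.184255
P(M+4) = 3 × 0.2952^1 × 0.7048^2 = 0.439916
P(M+6) = 0.7048^3 = 0.350104
The M+4 peak is largest (0.439916); scaling to 100 gives 5.8 : 41.9 : 100.0 : 79.6.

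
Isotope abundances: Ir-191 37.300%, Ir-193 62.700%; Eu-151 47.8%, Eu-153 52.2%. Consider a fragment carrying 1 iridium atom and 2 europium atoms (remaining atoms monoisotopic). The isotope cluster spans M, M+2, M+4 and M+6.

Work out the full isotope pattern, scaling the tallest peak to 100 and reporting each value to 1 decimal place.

20.6 : 79.5 : 100.0 : 41.2

Iridium pattern (n=1): 0.3730 : 0.6270
Europium pattern (n=2): 0.228484 : 0.499032 : 0.272484
Convolve the two distributions (both contribute in 2-u steps):
  M: 0.3730×0.228484 = 0.085225
  M+2: 0.3730×0.499032 + 0.6270×0.228484 = 0.329398
  M+4: 0.3730×0.272484 + 0.6270×0.499032 = 0.414530
  M+6: 0.6270×0.272484 = 0.170847
Scale to base peak (0.414530) = 100: 20.6 : 79.5 : 100.0 : 41.2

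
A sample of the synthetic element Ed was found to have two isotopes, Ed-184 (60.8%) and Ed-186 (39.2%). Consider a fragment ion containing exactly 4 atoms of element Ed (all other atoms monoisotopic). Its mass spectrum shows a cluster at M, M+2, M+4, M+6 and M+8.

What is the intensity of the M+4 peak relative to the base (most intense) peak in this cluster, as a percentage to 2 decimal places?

96.71%

Term probabilities: M 0.1367, M+2 0.3524, M+4 0.3408, M+6 0.1465, M+8 0.0236. Base peak = M+2.
P(M+2) = C(4,1) × 0.608^3 × 0.392^1 = 4 × 0.22475571 × 0.3920 = 0.352417 (base)
P(M+4) = C(4,2) × 0.608^2 × 0.392^2 = 6 × 0.369664 × 0.153664 = 0.340824
Relative intensity = 0.340824 / 0.352417 × 100 = 96.71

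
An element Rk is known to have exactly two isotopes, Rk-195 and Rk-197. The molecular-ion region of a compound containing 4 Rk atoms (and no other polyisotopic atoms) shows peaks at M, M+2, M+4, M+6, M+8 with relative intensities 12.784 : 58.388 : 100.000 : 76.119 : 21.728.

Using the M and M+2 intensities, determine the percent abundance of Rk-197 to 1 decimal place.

53.3%

Let p = fractional abundance of Rk-195. I(M+2)/I(M) = [C(4,1)·p^3·(1−p)] / p^4 = 4·(1−p)/p = 58.388/12.784 = 4.5673
(1−p)/p = 4.5673/4 = 1.1418  ⇒  p = 1/(1 + 1.1418) = 0.4669
Rk-195: 46.7%, Rk-197: 53.3%.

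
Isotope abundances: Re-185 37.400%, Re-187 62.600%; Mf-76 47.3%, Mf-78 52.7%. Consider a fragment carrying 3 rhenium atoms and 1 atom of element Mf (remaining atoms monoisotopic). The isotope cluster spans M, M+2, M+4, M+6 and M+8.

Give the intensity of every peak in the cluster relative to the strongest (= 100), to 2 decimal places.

7.12 : 43.66 : 99.61 : 100.00 : 37.18

Rhenium pattern (n=3): 0.05231362 : 0.26268713 : 0.43968487 : 0.24531438
Element Mf pattern (n=1): 0.4730 : 0.5270
Convolve the two distributions (both contribute in 2-u steps):
  M: 0.05231362×0.4730 = 0.024744
  M+2: 0.05231362×0.5270 + 0.26268713×0.4730 = 0.151820
  M+4: 0.26268713×0.5270 + 0.43968487×0.4730 = 0.346407
  M+6: 0.43968487×0.5270 + 0.24531438×0.4730 = 0.347748
  M+8: 0.24531438×0.5270 = 0.129281
Scale to base peak (0.347748) = 100: 7.12 : 43.66 : 99.61 : 100.00 : 37.18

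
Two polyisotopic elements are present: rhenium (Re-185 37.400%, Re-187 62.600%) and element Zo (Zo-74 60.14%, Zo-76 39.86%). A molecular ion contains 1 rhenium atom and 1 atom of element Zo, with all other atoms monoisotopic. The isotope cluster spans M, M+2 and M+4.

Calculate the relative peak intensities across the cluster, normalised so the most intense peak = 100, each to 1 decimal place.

Rhenium pattern (n=1): 0.3740 : 0.6260
Element Zo pattern (n=1): 0.6014 : 0.3986
Convolve the two distributions (both contribute in 2-u steps):
  M: 0.3740×0.6014 = 0.224924
  M+2: 0.3740×0.3986 + 0.6260×0.6014 = 0.525553
  M+4: 0.6260×0.3986 = 0.249524
Scale to base peak (0.525553) = 100: 42.8 : 100.0 : 47.5

42.8 : 100.0 : 47.5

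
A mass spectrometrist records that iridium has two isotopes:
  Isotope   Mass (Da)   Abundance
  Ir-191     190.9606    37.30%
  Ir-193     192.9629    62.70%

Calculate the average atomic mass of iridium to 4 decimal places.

192.2160 Da

Average mass = Σ (abundance × isotope mass) = 0.3730 × 190.9606 + 0.6270 × 192.9629
= 71.22830 + 120.98774 = 192.21604 Da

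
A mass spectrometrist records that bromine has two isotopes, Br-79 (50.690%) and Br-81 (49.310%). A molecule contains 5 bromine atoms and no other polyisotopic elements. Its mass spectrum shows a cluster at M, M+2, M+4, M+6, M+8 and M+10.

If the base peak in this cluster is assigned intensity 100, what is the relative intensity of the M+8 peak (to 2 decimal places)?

47.31

Binomial terms of (0.50690 + 0.49310)^5: M 0.0335, M+2 0.1628, M+4 0.3167, M+6 0.3081, M+8 0.1498, M+10 0.0292 → M+4 is the base peak.
P(M+4) = C(5,2) × 0.50690^3 × 0.49310^2 = 10 × 0.13024674 × 0.24314761 = 0.316692 (base)
P(M+8) = C(5,4) × 0.50690^1 × 0.49310^4 = 5 × 0.5069 × 0.05912076 = 0.149842
Relative intensity = 0.149842 / 0.316692 × 100 = 47.31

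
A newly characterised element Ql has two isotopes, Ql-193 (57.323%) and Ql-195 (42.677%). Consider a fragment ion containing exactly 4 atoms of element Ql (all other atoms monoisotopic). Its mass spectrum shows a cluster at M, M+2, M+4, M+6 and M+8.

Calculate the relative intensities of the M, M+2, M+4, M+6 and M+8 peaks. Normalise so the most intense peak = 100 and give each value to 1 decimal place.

Each Ql atom is independently Ql-193 (p = 0.57323) or Ql-195 (q = 0.42677); the cluster is the binomial expansion (p + q)^4.
P(M) = 0.57323^4 = 0.107973
P(M+2) = 4 × 0.57323^3 × 0.42677^1 = 0.321544
P(M+4) = 6 × 0.57323^2 × 0.42677^2 = 0.359085
P(M+6) = 4 × 0.57323^1 × 0.42677^3 = 0.178226
P(M+8) = 0.42677^4 = 0.033172
The M+4 peak is largest (0.359085); scaling to 100 gives 30.1 : 89.5 : 100.0 : 49.6 : 9.2.

30.1 : 89.5 : 100.0 : 49.6 : 9.2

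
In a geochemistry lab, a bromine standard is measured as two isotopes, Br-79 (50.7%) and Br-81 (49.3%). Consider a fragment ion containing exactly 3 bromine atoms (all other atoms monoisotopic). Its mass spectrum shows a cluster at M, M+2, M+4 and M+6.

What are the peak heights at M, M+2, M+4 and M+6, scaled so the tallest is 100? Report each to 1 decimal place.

Each Br atom is independently Br-79 (p = 0.507) or Br-81 (q = 0.493); the cluster is the binomial expansion (p + q)^3.
P(M) = 0.507^3 = 0.130324
P(M+2) = 3 × 0.507^2 × 0.493^1 = 0.380175
P(M+4) = 3 × 0.507^1 × 0.493^2 = 0.369678
P(M+6) = 0.493^3 = 0.119823
The M+2 peak is largest (0.380175); scaling to 100 gives 34.3 : 100.0 : 97.2 : 31.5.

34.3 : 100.0 : 97.2 : 31.5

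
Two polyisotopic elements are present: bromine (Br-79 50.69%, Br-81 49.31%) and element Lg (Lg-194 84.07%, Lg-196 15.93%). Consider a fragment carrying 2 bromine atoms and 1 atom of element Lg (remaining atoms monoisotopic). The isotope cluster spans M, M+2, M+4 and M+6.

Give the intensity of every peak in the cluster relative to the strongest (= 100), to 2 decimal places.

Bromine pattern (n=2): 0.25694761 : 0.49990478 : 0.24314761
Element Lg pattern (n=1): 0.8407 : 0.1593
Convolve the two distributions (both contribute in 2-u steps):
  M: 0.25694761×0.8407 = 0.216016
  M+2: 0.25694761×0.1593 + 0.49990478×0.8407 = 0.461202
  M+4: 0.49990478×0.1593 + 0.24314761×0.8407 = 0.284049
  M+6: 0.24314761×0.1593 = 0.038733
Scale to base peak (0.461202) = 100: 46.84 : 100.00 : 61.59 : 8.40

46.84 : 100.00 : 61.59 : 8.40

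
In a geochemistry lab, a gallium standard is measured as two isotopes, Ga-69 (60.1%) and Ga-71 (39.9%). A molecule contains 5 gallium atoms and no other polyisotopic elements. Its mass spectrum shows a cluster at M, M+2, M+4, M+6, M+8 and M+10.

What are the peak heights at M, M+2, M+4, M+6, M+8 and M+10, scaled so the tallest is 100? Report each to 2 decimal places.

22.69 : 75.31 : 100.00 : 66.39 : 22.04 : 2.93

Expanding (0.601 + 0.399)^5:
P(M) = 0.601^5 = 0.078410
P(M+2) = 5 × 0.601^4 × 0.399^1 = 0.260280
P(M+4) = 10 × 0.601^3 × 0.399^2 = 0.345596
P(M+6) = 10 × 0.601^2 × 0.399^3 = 0.229439
P(M+8) = 5 × 0.601^1 × 0.399^4 = 0.076162
P(M+10) = 0.399^5 = 0.010113
The M+4 peak is largest (0.345596); scaling to 100 gives 22.69 : 75.31 : 100.00 : 66.39 : 22.04 : 2.93.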